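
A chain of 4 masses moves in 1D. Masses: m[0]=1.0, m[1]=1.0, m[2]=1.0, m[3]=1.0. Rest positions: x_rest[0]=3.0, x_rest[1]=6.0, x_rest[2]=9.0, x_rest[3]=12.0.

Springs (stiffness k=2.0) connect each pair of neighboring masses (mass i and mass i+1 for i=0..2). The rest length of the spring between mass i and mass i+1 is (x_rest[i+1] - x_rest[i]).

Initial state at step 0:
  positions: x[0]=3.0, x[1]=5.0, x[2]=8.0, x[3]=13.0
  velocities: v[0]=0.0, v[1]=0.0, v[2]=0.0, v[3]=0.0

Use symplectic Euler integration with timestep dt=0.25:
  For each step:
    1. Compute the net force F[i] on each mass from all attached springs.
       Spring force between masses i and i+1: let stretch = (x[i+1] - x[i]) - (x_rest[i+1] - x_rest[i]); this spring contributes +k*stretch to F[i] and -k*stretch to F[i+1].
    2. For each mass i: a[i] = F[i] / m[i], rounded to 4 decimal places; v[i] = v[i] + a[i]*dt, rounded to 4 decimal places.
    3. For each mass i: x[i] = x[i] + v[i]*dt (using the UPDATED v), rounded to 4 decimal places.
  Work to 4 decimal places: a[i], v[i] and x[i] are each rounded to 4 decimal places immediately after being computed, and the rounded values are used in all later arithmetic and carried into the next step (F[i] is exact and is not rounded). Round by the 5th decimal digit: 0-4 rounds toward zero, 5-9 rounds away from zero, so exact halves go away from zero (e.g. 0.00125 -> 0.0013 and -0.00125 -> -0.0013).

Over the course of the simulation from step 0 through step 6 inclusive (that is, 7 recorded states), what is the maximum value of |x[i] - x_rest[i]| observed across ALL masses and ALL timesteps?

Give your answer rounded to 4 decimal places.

Answer: 1.1287

Derivation:
Step 0: x=[3.0000 5.0000 8.0000 13.0000] v=[0.0000 0.0000 0.0000 0.0000]
Step 1: x=[2.8750 5.1250 8.2500 12.7500] v=[-0.5000 0.5000 1.0000 -1.0000]
Step 2: x=[2.6563 5.3594 8.6719 12.3125] v=[-0.8750 0.9375 1.6875 -1.7500]
Step 3: x=[2.4004 5.6700 9.1348 11.7949] v=[-1.0235 1.2422 1.8516 -2.0703]
Step 4: x=[2.1782 6.0050 9.4971 11.3198] v=[-0.8887 1.3398 1.4493 -1.9004]
Step 5: x=[2.0594 6.2981 9.6508 10.9919] v=[-0.4753 1.1725 0.6146 -1.3118]
Step 6: x=[2.0954 6.4805 9.5530 10.8713] v=[0.1441 0.7295 -0.3912 -0.4824]
Max displacement = 1.1287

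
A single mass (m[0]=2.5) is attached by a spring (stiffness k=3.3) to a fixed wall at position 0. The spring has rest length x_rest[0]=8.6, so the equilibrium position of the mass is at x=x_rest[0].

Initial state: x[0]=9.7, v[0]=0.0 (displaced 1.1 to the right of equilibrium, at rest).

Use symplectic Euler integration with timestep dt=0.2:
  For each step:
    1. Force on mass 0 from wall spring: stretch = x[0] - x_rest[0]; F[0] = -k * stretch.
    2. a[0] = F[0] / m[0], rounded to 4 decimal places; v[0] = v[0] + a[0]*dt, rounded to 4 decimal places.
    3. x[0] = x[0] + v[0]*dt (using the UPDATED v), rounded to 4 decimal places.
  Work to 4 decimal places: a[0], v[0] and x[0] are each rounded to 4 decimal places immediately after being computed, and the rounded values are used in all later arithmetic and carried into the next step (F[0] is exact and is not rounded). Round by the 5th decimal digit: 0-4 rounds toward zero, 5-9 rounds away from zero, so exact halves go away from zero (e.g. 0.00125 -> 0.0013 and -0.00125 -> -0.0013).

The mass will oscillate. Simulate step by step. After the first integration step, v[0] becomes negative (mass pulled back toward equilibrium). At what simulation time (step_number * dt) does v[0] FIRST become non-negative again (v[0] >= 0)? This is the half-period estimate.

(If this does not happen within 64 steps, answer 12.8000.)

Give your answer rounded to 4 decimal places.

Answer: 2.8000

Derivation:
Step 0: x=[9.7000] v=[0.0000]
Step 1: x=[9.6419] v=[-0.2904]
Step 2: x=[9.5288] v=[-0.5655]
Step 3: x=[9.3667] v=[-0.8107]
Step 4: x=[9.1641] v=[-1.0131]
Step 5: x=[8.9317] v=[-1.1620]
Step 6: x=[8.6818] v=[-1.2496]
Step 7: x=[8.4276] v=[-1.2712]
Step 8: x=[8.1825] v=[-1.2257]
Step 9: x=[7.9594] v=[-1.1155]
Step 10: x=[7.7701] v=[-0.9464]
Step 11: x=[7.6246] v=[-0.7273]
Step 12: x=[7.5306] v=[-0.4698]
Step 13: x=[7.4931] v=[-0.1875]
Step 14: x=[7.5140] v=[0.1047]
First v>=0 after going negative at step 14, time=2.8000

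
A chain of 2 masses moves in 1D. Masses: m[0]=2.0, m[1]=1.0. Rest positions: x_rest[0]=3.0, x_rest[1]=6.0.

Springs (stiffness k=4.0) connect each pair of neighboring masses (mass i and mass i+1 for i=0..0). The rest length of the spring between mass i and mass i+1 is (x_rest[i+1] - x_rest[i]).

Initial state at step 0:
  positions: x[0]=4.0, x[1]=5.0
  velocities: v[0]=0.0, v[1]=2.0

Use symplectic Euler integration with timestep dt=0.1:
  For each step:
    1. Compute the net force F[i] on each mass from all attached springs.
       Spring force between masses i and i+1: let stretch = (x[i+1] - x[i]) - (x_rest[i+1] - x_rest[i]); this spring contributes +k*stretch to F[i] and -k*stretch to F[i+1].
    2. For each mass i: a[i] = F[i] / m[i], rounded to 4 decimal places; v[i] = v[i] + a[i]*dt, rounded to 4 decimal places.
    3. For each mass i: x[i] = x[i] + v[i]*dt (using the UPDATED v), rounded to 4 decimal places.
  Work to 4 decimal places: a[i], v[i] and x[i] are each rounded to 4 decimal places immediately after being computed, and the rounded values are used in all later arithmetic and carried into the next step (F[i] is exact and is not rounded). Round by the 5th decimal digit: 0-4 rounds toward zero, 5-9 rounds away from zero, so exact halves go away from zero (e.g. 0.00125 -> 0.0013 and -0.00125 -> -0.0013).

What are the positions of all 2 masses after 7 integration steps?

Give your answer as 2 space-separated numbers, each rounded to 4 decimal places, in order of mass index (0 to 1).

Step 0: x=[4.0000 5.0000] v=[0.0000 2.0000]
Step 1: x=[3.9600 5.2800] v=[-0.4000 2.8000]
Step 2: x=[3.8864 5.6272] v=[-0.7360 3.4720]
Step 3: x=[3.7876 6.0248] v=[-0.9878 3.9757]
Step 4: x=[3.6736 6.4529] v=[-1.1404 4.2808]
Step 5: x=[3.5552 6.8898] v=[-1.1845 4.3691]
Step 6: x=[3.4434 7.3133] v=[-1.1176 4.2353]
Step 7: x=[3.3490 7.7020] v=[-0.9436 3.8873]

Answer: 3.3490 7.7020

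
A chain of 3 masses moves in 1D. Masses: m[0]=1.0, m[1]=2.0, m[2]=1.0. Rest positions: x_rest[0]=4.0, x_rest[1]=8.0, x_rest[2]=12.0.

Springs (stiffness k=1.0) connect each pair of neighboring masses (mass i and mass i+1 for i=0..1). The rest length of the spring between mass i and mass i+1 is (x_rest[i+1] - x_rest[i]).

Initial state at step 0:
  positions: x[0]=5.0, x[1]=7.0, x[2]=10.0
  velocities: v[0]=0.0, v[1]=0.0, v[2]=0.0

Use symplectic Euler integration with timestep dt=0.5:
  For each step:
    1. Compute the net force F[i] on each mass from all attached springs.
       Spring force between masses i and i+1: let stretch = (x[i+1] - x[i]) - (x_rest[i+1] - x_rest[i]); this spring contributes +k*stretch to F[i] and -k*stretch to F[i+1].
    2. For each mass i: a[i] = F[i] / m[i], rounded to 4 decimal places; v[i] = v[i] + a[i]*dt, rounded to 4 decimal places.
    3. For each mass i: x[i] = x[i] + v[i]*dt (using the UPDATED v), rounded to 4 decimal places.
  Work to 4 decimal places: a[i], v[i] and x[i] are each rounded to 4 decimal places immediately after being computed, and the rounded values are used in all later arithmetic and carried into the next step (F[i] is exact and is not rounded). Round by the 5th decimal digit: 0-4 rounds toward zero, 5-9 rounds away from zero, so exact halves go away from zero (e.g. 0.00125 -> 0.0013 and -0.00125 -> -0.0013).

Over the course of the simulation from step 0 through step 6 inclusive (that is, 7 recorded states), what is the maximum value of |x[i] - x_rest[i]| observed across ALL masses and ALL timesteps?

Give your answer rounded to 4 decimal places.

Step 0: x=[5.0000 7.0000 10.0000] v=[0.0000 0.0000 0.0000]
Step 1: x=[4.5000 7.1250 10.2500] v=[-1.0000 0.2500 0.5000]
Step 2: x=[3.6563 7.3125 10.7188] v=[-1.6875 0.3750 0.9375]
Step 3: x=[2.7266 7.4688 11.3360] v=[-1.8594 0.3125 1.2344]
Step 4: x=[1.9825 7.5157 11.9864] v=[-1.4883 0.0938 1.3008]
Step 5: x=[1.6217 7.4298 12.5192] v=[-0.7217 -0.1719 1.0655]
Step 6: x=[1.7129 7.2540 12.7796] v=[0.1824 -0.3516 0.5208]
Max displacement = 2.3783

Answer: 2.3783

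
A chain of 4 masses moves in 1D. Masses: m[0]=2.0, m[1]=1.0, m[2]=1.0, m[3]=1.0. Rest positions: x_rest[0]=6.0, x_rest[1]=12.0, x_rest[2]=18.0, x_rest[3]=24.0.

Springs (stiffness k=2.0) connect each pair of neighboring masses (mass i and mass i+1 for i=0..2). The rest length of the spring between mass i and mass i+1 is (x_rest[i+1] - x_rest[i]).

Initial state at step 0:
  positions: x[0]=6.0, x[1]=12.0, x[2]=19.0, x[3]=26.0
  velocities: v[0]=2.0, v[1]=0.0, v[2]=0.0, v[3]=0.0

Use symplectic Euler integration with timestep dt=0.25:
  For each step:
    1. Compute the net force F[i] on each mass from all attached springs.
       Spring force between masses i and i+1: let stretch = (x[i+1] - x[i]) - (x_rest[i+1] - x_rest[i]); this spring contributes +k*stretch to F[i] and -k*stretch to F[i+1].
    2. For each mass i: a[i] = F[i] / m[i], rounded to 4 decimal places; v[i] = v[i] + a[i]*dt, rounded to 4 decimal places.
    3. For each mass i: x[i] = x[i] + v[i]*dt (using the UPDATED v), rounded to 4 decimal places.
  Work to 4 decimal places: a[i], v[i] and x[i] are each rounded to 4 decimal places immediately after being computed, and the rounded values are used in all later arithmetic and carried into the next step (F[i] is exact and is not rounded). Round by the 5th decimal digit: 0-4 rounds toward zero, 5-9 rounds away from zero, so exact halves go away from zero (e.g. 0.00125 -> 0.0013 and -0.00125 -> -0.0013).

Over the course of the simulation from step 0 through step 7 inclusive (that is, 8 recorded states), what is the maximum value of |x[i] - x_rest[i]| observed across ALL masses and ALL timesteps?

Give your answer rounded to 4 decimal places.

Step 0: x=[6.0000 12.0000 19.0000 26.0000] v=[2.0000 0.0000 0.0000 0.0000]
Step 1: x=[6.5000 12.1250 19.0000 25.8750] v=[2.0000 0.5000 0.0000 -0.5000]
Step 2: x=[6.9766 12.4063 19.0000 25.6406] v=[1.9063 1.1250 0.0000 -0.9375]
Step 3: x=[7.4175 12.8331 19.0059 25.3262] v=[1.7637 1.7070 0.0235 -1.2578]
Step 4: x=[7.8219 13.3545 19.0302 24.9717] v=[1.6176 2.0856 0.0973 -1.4180]
Step 5: x=[8.1971 13.8938 19.0878 24.6245] v=[1.5008 2.1572 0.2302 -1.3888]
Step 6: x=[8.5534 14.3703 19.1882 24.3352] v=[1.4250 1.9059 0.4016 -1.1572]
Step 7: x=[8.8982 14.7219 19.3298 24.1525] v=[1.3792 1.4064 0.5662 -0.7307]
Max displacement = 2.8982

Answer: 2.8982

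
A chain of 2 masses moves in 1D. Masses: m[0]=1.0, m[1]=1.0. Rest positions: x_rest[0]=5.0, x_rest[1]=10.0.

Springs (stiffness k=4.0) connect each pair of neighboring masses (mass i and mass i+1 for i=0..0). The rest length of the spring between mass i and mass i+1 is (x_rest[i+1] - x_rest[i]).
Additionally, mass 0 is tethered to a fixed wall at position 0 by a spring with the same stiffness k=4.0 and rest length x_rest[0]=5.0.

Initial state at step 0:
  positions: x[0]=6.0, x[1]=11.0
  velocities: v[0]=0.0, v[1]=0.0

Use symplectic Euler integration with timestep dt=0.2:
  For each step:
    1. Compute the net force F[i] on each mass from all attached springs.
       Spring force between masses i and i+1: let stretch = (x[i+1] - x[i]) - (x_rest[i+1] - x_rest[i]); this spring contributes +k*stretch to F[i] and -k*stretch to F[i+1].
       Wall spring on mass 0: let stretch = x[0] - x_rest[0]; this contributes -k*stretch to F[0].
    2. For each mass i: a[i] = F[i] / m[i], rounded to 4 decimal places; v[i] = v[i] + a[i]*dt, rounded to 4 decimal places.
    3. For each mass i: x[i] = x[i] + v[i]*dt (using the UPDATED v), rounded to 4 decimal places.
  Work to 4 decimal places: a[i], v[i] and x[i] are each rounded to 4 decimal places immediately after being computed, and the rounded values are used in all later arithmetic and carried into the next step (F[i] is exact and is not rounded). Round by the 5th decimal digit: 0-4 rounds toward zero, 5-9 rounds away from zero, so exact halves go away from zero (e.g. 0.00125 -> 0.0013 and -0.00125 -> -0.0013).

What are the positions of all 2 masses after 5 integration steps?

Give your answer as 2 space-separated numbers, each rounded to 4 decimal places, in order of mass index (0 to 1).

Step 0: x=[6.0000 11.0000] v=[0.0000 0.0000]
Step 1: x=[5.8400 11.0000] v=[-0.8000 0.0000]
Step 2: x=[5.5712 10.9744] v=[-1.3440 -0.1280]
Step 3: x=[5.2755 10.8843] v=[-1.4784 -0.4506]
Step 4: x=[5.0331 10.6968] v=[-1.2118 -0.9376]
Step 5: x=[4.8916 10.4031] v=[-0.7073 -1.4686]

Answer: 4.8916 10.4031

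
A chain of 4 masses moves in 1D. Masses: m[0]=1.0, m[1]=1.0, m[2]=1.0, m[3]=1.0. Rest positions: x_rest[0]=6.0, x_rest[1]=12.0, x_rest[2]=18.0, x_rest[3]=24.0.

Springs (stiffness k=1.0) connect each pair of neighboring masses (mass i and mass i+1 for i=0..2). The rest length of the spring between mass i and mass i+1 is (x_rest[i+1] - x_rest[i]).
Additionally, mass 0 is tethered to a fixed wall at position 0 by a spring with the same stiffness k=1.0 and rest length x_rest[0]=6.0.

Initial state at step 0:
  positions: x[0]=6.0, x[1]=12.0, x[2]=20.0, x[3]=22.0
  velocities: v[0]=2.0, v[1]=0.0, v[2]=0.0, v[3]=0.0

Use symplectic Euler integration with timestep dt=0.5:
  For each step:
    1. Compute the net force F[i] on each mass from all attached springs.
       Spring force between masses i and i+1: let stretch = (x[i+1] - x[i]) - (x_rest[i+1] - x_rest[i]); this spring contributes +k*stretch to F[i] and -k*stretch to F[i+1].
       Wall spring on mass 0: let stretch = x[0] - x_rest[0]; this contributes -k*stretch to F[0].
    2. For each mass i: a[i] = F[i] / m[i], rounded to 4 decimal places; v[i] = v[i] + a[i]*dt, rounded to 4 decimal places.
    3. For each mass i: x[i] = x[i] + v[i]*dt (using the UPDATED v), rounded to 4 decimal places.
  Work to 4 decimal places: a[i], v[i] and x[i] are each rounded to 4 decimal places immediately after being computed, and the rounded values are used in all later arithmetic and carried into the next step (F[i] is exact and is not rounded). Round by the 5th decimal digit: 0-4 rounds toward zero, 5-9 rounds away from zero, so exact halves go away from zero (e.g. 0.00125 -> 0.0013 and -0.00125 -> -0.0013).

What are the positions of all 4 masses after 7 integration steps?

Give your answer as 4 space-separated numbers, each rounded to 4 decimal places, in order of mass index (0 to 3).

Answer: 4.2106 11.5326 20.9114 24.1860

Derivation:
Step 0: x=[6.0000 12.0000 20.0000 22.0000] v=[2.0000 0.0000 0.0000 0.0000]
Step 1: x=[7.0000 12.5000 18.5000 23.0000] v=[2.0000 1.0000 -3.0000 2.0000]
Step 2: x=[7.6250 13.1250 16.6250 24.3750] v=[1.2500 1.2500 -3.7500 2.7500]
Step 3: x=[7.7188 13.2500 15.8125 25.3125] v=[0.1875 0.2500 -1.6250 1.8750]
Step 4: x=[7.2657 12.6328 16.7344 25.3750] v=[-0.9063 -1.2344 1.8438 0.1250]
Step 5: x=[6.3379 11.6992 18.7911 24.7774] v=[-1.8556 -1.8672 4.1133 -1.1953]
Step 6: x=[5.1660 11.1983 20.5714 24.1832] v=[-2.3439 -1.0019 3.5605 -1.1885]
Step 7: x=[4.2106 11.5326 20.9114 24.1860] v=[-1.9108 0.6685 0.6799 0.0056]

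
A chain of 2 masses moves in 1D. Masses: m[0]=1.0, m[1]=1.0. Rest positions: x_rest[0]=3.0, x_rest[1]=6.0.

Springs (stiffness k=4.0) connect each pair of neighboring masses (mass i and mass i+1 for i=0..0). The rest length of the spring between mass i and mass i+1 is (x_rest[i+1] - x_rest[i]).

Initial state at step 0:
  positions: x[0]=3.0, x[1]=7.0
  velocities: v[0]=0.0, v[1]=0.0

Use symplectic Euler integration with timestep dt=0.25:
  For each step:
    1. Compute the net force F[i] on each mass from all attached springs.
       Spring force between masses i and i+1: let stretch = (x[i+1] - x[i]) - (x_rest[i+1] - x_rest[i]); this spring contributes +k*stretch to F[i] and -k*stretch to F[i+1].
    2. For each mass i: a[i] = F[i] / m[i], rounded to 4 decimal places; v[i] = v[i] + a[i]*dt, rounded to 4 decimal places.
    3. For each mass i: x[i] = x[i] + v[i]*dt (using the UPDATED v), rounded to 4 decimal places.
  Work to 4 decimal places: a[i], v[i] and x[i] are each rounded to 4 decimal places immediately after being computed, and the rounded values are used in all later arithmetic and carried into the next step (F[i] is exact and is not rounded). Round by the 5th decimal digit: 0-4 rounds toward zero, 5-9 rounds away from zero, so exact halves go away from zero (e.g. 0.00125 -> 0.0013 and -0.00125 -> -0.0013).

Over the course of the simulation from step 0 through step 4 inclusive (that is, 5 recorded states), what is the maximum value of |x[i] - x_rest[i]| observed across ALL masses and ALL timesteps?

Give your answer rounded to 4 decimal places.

Step 0: x=[3.0000 7.0000] v=[0.0000 0.0000]
Step 1: x=[3.2500 6.7500] v=[1.0000 -1.0000]
Step 2: x=[3.6250 6.3750] v=[1.5000 -1.5000]
Step 3: x=[3.9375 6.0625] v=[1.2500 -1.2500]
Step 4: x=[4.0313 5.9688] v=[0.3750 -0.3750]
Max displacement = 1.0313

Answer: 1.0313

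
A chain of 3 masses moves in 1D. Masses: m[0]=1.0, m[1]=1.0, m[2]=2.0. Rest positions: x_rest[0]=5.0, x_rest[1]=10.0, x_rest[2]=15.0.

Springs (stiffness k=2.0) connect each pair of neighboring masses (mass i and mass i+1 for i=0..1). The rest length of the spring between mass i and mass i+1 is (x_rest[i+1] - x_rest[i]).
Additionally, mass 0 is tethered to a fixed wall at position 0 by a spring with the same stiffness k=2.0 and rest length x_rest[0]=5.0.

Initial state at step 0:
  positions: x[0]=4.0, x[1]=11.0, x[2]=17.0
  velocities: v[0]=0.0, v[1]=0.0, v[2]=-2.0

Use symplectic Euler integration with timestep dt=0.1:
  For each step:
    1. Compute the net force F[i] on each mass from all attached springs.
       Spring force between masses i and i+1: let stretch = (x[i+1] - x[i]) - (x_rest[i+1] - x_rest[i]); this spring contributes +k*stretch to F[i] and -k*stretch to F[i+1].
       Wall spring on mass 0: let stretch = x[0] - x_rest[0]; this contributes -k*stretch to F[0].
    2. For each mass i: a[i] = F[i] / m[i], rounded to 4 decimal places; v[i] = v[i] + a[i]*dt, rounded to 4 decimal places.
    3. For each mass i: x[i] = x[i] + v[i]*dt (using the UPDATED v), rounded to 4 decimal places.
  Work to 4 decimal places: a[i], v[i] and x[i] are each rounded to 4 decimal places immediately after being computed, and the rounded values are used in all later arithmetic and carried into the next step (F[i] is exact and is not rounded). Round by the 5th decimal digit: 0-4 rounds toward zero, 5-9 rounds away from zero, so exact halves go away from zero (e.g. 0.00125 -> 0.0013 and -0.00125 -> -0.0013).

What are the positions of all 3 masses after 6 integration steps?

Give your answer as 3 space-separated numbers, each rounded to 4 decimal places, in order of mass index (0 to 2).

Answer: 5.0719 10.5663 15.6513

Derivation:
Step 0: x=[4.0000 11.0000 17.0000] v=[0.0000 0.0000 -2.0000]
Step 1: x=[4.0600 10.9800 16.7900] v=[0.6000 -0.2000 -2.1000]
Step 2: x=[4.1772 10.9378 16.5719] v=[1.1720 -0.4220 -2.1810]
Step 3: x=[4.3461 10.8731 16.3475] v=[1.6887 -0.6473 -2.2444]
Step 4: x=[4.5586 10.7873 16.1183] v=[2.1249 -0.8578 -2.2918]
Step 5: x=[4.8045 10.6836 15.8858] v=[2.4589 -1.0373 -2.3249]
Step 6: x=[5.0719 10.5663 15.6513] v=[2.6738 -1.1727 -2.3451]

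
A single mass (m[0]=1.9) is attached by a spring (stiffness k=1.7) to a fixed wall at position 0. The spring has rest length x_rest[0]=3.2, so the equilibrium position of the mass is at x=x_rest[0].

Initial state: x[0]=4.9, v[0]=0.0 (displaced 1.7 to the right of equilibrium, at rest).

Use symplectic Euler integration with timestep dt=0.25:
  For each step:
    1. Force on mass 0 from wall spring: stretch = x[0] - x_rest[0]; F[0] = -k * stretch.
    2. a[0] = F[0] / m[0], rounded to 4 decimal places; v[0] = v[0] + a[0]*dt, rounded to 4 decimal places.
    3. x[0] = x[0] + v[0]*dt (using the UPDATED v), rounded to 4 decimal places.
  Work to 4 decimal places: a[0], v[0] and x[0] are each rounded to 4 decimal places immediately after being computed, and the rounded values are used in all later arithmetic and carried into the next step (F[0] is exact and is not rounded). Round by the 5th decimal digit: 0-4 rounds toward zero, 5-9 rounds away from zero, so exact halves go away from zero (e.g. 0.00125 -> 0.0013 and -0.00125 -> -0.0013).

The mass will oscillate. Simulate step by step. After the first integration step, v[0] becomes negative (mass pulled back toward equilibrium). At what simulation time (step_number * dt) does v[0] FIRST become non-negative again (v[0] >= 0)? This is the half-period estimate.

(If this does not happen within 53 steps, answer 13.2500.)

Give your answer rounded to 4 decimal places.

Answer: 3.5000

Derivation:
Step 0: x=[4.9000] v=[0.0000]
Step 1: x=[4.8049] v=[-0.3803]
Step 2: x=[4.6201] v=[-0.7393]
Step 3: x=[4.3559] v=[-1.0570]
Step 4: x=[4.0270] v=[-1.3156]
Step 5: x=[3.6519] v=[-1.5006]
Step 6: x=[3.2515] v=[-1.6017]
Step 7: x=[2.8482] v=[-1.6132]
Step 8: x=[2.4646] v=[-1.5345]
Step 9: x=[2.1221] v=[-1.3700]
Step 10: x=[1.8399] v=[-1.1289]
Step 11: x=[1.6337] v=[-0.8247]
Step 12: x=[1.5151] v=[-0.4744]
Step 13: x=[1.4907] v=[-0.0975]
Step 14: x=[1.5619] v=[0.2849]
First v>=0 after going negative at step 14, time=3.5000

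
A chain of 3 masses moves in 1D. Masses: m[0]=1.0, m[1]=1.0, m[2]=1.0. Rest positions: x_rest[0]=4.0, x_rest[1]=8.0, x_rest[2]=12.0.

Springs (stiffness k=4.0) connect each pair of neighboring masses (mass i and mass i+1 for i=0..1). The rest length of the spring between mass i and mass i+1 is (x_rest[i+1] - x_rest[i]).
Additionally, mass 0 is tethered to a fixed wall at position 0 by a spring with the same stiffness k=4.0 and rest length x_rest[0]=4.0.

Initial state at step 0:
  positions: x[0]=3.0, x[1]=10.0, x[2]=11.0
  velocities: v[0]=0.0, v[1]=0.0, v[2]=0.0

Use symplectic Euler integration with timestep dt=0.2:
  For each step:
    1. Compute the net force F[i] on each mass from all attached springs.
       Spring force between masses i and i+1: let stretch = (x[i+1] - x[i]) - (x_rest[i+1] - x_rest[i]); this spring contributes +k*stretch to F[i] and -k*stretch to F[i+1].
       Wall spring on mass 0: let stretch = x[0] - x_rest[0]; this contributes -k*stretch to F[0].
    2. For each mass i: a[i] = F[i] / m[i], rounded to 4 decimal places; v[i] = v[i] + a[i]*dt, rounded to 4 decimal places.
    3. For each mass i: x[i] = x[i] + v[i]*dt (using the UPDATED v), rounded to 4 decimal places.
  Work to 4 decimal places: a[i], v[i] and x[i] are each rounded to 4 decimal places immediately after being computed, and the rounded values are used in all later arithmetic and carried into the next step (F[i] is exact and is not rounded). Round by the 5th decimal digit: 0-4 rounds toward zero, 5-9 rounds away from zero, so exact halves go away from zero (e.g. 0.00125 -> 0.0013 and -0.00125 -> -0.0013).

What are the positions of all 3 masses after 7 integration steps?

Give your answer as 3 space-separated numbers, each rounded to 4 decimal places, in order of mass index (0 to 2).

Step 0: x=[3.0000 10.0000 11.0000] v=[0.0000 0.0000 0.0000]
Step 1: x=[3.6400 9.0400 11.4800] v=[3.2000 -4.8000 2.4000]
Step 2: x=[4.5616 7.6064 12.2096] v=[4.6080 -7.1680 3.6480]
Step 3: x=[5.2405 6.4221 12.8427] v=[3.3946 -5.9213 3.1654]
Step 4: x=[5.2700 6.0761 13.0885] v=[0.1475 -1.7301 1.2289]
Step 5: x=[4.5853 6.7231 12.8523] v=[-3.4236 3.2349 -1.1810]
Step 6: x=[3.5090 8.0087 12.2754] v=[-5.3816 6.4280 -2.8844]
Step 7: x=[2.5912 9.2570 11.6558] v=[-4.5890 6.2416 -3.0978]

Answer: 2.5912 9.2570 11.6558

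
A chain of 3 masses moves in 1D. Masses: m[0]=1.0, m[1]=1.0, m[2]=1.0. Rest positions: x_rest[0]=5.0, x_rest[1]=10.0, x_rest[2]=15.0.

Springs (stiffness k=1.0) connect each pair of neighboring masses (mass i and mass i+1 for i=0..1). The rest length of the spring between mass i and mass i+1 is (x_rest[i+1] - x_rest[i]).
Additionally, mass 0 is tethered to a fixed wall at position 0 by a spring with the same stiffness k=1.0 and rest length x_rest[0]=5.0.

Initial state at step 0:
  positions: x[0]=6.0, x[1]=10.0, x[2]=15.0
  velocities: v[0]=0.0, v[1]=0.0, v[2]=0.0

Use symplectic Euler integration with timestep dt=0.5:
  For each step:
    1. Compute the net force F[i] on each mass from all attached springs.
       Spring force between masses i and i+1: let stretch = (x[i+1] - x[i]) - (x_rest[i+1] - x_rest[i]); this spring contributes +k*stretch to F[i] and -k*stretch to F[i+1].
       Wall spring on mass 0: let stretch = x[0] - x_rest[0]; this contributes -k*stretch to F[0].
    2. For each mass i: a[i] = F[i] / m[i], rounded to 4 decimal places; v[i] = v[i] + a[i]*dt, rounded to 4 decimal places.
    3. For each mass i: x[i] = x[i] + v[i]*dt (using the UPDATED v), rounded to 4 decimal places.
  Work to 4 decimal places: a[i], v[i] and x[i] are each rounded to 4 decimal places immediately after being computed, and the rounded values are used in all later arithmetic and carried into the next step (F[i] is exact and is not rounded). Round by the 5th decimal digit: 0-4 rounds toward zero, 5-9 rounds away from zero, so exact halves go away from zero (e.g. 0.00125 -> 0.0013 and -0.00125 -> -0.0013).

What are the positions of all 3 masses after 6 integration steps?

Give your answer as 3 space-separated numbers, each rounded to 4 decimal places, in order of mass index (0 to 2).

Step 0: x=[6.0000 10.0000 15.0000] v=[0.0000 0.0000 0.0000]
Step 1: x=[5.5000 10.2500 15.0000] v=[-1.0000 0.5000 0.0000]
Step 2: x=[4.8125 10.5000 15.0625] v=[-1.3750 0.5000 0.1250]
Step 3: x=[4.3438 10.4688 15.2344] v=[-0.9375 -0.0625 0.3438]
Step 4: x=[4.3204 10.0977 15.4649] v=[-0.0469 -0.7422 0.4610]
Step 5: x=[4.6612 9.6241 15.6036] v=[0.6816 -0.9473 0.2774]
Step 6: x=[5.0775 9.4046 15.4974] v=[0.8325 -0.4390 -0.2124]

Answer: 5.0775 9.4046 15.4974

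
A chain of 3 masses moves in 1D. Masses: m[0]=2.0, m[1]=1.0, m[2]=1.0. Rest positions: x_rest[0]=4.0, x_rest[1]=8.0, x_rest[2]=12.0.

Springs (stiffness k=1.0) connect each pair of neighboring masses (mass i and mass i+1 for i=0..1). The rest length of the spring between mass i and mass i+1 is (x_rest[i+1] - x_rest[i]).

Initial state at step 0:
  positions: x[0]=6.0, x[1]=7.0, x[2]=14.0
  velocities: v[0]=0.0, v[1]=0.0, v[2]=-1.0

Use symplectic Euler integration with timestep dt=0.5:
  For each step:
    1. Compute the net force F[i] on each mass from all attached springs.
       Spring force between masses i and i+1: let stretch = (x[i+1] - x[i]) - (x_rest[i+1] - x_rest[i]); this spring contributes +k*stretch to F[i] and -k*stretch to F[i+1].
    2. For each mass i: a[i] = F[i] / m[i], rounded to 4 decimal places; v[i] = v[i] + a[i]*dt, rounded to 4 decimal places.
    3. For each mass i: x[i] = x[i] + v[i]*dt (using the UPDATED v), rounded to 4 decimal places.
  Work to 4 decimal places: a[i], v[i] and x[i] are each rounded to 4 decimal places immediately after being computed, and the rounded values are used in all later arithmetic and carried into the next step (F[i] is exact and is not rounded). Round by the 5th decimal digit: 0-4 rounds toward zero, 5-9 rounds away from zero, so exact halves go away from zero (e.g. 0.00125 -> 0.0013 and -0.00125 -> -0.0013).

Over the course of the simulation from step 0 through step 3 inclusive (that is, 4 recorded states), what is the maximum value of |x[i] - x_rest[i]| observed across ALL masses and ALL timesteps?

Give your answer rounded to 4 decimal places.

Answer: 3.1524

Derivation:
Step 0: x=[6.0000 7.0000 14.0000] v=[0.0000 0.0000 -1.0000]
Step 1: x=[5.6250 8.5000 12.7500] v=[-0.7500 3.0000 -2.5000]
Step 2: x=[5.1094 10.3438 11.4375] v=[-1.0313 3.6875 -2.6250]
Step 3: x=[4.7481 11.1524 10.8516] v=[-0.7227 1.6172 -1.1719]
Max displacement = 3.1524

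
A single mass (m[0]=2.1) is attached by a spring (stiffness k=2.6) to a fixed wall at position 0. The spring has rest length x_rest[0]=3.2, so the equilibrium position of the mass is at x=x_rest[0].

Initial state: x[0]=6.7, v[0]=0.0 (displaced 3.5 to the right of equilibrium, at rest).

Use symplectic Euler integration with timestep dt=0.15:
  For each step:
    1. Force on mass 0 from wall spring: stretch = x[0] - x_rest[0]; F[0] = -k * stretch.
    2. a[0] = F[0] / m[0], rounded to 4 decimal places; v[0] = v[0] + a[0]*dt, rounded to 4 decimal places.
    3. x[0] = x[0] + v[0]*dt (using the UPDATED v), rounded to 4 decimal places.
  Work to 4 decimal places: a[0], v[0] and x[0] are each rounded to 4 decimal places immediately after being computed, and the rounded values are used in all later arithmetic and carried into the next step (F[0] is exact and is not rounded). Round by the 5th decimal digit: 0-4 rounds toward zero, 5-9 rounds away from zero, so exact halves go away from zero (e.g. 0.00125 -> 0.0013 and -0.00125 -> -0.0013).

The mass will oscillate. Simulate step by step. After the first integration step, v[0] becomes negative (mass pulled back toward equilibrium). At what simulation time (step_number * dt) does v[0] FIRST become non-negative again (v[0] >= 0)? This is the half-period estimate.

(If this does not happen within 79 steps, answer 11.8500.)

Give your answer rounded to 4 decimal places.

Answer: 2.8500

Derivation:
Step 0: x=[6.7000] v=[0.0000]
Step 1: x=[6.6025] v=[-0.6500]
Step 2: x=[6.4102] v=[-1.2819]
Step 3: x=[6.1285] v=[-1.8781]
Step 4: x=[5.7652] v=[-2.4220]
Step 5: x=[5.3304] v=[-2.8984]
Step 6: x=[4.8363] v=[-3.2940]
Step 7: x=[4.2966] v=[-3.5979]
Step 8: x=[3.7264] v=[-3.8016]
Step 9: x=[3.1415] v=[-3.8994]
Step 10: x=[2.5582] v=[-3.8885]
Step 11: x=[1.9928] v=[-3.7693]
Step 12: x=[1.4610] v=[-3.5451]
Step 13: x=[0.9777] v=[-3.2222]
Step 14: x=[0.5563] v=[-2.8095]
Step 15: x=[0.2085] v=[-2.3185]
Step 16: x=[-0.0559] v=[-1.7629]
Step 17: x=[-0.2296] v=[-1.1582]
Step 18: x=[-0.3078] v=[-0.5213]
Step 19: x=[-0.2883] v=[0.1302]
First v>=0 after going negative at step 19, time=2.8500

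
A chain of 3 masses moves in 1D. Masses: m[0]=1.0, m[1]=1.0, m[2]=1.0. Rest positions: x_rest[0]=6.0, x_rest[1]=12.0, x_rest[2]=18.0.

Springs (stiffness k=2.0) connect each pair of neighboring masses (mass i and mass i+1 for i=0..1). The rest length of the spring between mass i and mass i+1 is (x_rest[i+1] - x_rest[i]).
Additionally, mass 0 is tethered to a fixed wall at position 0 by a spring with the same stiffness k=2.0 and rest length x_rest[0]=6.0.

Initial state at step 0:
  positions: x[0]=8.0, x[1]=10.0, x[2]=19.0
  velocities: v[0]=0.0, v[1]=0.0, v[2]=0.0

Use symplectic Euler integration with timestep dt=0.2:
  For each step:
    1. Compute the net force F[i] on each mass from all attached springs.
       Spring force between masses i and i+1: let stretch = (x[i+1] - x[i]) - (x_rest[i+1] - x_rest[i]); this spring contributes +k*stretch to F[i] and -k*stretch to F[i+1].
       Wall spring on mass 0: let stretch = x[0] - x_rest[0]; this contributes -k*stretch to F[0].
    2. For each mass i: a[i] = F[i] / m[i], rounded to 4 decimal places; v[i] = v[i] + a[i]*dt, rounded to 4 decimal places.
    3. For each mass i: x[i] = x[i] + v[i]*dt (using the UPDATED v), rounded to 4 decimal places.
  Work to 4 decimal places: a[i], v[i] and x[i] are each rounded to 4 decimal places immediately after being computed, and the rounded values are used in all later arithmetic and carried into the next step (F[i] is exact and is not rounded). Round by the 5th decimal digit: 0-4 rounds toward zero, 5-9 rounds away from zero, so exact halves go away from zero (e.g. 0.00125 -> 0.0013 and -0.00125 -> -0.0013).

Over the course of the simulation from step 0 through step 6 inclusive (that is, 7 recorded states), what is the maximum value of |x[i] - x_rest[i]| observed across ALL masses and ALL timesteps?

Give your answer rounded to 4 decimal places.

Step 0: x=[8.0000 10.0000 19.0000] v=[0.0000 0.0000 0.0000]
Step 1: x=[7.5200 10.5600 18.7600] v=[-2.4000 2.8000 -1.2000]
Step 2: x=[6.6816 11.5328 18.3440] v=[-4.1920 4.8640 -2.0800]
Step 3: x=[5.6968 12.6624 17.8631] v=[-4.9242 5.6480 -2.4045]
Step 4: x=[4.8135 13.6508 17.4461] v=[-4.4167 4.9420 -2.0848]
Step 5: x=[4.2521 14.2358 17.2055] v=[-2.8072 2.9252 -1.2029]
Step 6: x=[4.1492 14.2597 17.2073] v=[-0.5146 0.1196 0.0092]
Max displacement = 2.2597

Answer: 2.2597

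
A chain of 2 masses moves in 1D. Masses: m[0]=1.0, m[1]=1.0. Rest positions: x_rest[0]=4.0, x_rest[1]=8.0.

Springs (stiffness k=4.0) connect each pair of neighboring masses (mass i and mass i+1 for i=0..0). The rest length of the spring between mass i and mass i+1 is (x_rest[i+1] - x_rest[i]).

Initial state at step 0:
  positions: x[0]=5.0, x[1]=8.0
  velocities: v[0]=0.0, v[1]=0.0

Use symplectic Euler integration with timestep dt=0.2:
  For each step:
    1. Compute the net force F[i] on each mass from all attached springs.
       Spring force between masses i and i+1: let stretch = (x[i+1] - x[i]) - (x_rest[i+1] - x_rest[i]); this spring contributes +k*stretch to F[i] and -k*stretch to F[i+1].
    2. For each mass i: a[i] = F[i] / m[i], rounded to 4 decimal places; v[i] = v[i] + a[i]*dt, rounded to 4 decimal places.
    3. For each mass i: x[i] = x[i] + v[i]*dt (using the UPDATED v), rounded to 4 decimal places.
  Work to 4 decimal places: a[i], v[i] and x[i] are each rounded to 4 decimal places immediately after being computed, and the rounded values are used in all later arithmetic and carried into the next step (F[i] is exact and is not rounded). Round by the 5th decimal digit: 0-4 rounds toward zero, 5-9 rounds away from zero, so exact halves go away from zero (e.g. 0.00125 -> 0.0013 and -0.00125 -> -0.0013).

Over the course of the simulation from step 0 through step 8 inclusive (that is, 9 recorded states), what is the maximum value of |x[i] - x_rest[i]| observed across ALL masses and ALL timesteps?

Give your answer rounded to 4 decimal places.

Answer: 1.0213

Derivation:
Step 0: x=[5.0000 8.0000] v=[0.0000 0.0000]
Step 1: x=[4.8400 8.1600] v=[-0.8000 0.8000]
Step 2: x=[4.5712 8.4288] v=[-1.3440 1.3440]
Step 3: x=[4.2796 8.7204] v=[-1.4579 1.4579]
Step 4: x=[4.0585 8.9415] v=[-1.1053 1.1053]
Step 5: x=[3.9787 9.0213] v=[-0.3989 0.3989]
Step 6: x=[4.0657 8.9343] v=[0.4352 -0.4352]
Step 7: x=[4.2917 8.7083] v=[1.1301 -1.1301]
Step 8: x=[4.5844 8.4156] v=[1.4634 -1.4634]
Max displacement = 1.0213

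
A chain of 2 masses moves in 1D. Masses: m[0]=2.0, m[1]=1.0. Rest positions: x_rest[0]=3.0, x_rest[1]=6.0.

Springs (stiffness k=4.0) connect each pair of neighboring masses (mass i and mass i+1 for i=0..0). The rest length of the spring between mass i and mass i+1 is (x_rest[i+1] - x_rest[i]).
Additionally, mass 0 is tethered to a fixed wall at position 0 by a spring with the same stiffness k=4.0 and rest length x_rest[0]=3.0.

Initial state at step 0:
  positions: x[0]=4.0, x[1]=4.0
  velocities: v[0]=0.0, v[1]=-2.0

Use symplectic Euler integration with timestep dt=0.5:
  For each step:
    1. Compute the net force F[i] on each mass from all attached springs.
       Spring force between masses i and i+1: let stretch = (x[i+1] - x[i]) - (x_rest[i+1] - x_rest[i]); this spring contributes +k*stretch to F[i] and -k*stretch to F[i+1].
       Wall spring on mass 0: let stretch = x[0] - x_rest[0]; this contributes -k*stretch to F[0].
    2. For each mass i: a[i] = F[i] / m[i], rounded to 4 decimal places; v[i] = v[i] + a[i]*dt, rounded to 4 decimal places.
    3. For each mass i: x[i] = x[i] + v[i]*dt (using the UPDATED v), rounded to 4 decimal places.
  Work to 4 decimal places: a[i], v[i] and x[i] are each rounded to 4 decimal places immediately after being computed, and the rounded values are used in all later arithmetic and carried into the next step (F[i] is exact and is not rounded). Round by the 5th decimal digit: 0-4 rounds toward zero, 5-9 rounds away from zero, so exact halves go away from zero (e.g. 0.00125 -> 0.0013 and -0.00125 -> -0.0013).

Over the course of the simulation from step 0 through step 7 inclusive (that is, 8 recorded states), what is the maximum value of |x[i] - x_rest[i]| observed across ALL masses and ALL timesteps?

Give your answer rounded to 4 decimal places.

Step 0: x=[4.0000 4.0000] v=[0.0000 -2.0000]
Step 1: x=[2.0000 6.0000] v=[-4.0000 4.0000]
Step 2: x=[1.0000 7.0000] v=[-2.0000 2.0000]
Step 3: x=[2.5000 5.0000] v=[3.0000 -4.0000]
Step 4: x=[4.0000 3.5000] v=[3.0000 -3.0000]
Step 5: x=[3.2500 5.5000] v=[-1.5000 4.0000]
Step 6: x=[2.0000 8.2500] v=[-2.5000 5.5000]
Step 7: x=[2.8750 7.7500] v=[1.7500 -1.0000]
Max displacement = 2.5000

Answer: 2.5000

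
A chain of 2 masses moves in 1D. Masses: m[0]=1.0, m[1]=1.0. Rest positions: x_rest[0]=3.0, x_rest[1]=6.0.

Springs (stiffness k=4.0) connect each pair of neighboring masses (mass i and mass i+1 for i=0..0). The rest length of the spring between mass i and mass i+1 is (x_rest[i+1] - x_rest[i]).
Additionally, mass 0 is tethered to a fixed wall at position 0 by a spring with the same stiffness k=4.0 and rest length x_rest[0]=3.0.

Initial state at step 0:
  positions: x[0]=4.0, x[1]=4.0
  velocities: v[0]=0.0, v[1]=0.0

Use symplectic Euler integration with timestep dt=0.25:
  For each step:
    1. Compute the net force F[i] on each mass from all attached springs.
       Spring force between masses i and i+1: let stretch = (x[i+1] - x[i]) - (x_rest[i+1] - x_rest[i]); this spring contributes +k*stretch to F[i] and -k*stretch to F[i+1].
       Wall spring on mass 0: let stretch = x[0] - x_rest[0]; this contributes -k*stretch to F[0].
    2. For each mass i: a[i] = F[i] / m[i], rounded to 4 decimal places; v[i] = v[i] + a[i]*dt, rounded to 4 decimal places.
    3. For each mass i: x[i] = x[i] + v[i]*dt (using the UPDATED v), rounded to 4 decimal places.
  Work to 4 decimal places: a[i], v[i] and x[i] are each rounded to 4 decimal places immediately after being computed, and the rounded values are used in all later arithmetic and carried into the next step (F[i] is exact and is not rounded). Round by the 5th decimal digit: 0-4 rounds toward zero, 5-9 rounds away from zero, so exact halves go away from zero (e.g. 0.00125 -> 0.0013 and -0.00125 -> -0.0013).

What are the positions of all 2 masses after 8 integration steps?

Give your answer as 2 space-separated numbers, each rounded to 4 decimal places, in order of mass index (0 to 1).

Step 0: x=[4.0000 4.0000] v=[0.0000 0.0000]
Step 1: x=[3.0000 4.7500] v=[-4.0000 3.0000]
Step 2: x=[1.6875 5.8125] v=[-5.2500 4.2500]
Step 3: x=[0.9844 6.5938] v=[-2.8125 3.1250]
Step 4: x=[1.4375 6.7227] v=[1.8125 0.5156]
Step 5: x=[2.8526 6.2803] v=[5.6602 -1.7696]
Step 6: x=[4.4114 5.7310] v=[6.2353 -2.1973]
Step 7: x=[5.1973 5.6018] v=[3.1435 -0.5169]
Step 8: x=[4.7850 6.1215] v=[-1.6493 2.0786]

Answer: 4.7850 6.1215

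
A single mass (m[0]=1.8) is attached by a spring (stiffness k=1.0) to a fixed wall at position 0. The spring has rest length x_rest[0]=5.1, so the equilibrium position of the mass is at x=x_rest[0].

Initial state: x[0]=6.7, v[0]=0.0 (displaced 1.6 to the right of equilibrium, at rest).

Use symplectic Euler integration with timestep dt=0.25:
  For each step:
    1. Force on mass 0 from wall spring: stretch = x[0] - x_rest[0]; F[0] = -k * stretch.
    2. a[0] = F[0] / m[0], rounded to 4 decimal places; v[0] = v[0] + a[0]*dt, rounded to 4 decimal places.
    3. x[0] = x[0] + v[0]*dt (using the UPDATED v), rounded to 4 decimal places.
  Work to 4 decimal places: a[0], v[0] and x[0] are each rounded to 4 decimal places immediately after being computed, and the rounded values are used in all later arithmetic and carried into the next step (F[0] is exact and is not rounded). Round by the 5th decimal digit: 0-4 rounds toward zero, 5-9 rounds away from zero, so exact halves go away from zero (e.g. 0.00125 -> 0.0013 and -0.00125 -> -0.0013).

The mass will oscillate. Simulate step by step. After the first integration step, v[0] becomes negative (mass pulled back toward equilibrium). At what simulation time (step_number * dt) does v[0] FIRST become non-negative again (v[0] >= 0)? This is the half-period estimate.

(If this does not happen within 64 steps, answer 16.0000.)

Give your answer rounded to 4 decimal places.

Step 0: x=[6.7000] v=[0.0000]
Step 1: x=[6.6445] v=[-0.2222]
Step 2: x=[6.5353] v=[-0.4367]
Step 3: x=[6.3763] v=[-0.6361]
Step 4: x=[6.1730] v=[-0.8134]
Step 5: x=[5.9324] v=[-0.9624]
Step 6: x=[5.6629] v=[-1.0780]
Step 7: x=[5.3739] v=[-1.1562]
Step 8: x=[5.0753] v=[-1.1943]
Step 9: x=[4.7776] v=[-1.1909]
Step 10: x=[4.4911] v=[-1.1461]
Step 11: x=[4.2257] v=[-1.0615]
Step 12: x=[3.9907] v=[-0.9401]
Step 13: x=[3.7942] v=[-0.7860]
Step 14: x=[3.6430] v=[-0.6047]
Step 15: x=[3.5424] v=[-0.4024]
Step 16: x=[3.4959] v=[-0.1861]
Step 17: x=[3.5051] v=[0.0367]
First v>=0 after going negative at step 17, time=4.2500

Answer: 4.2500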